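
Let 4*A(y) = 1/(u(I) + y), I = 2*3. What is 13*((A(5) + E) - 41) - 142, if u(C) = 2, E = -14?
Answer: -23983/28 ≈ -856.54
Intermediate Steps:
I = 6
A(y) = 1/(4*(2 + y))
13*((A(5) + E) - 41) - 142 = 13*((1/(4*(2 + 5)) - 14) - 41) - 142 = 13*(((¼)/7 - 14) - 41) - 142 = 13*(((¼)*(⅐) - 14) - 41) - 142 = 13*((1/28 - 14) - 41) - 142 = 13*(-391/28 - 41) - 142 = 13*(-1539/28) - 142 = -20007/28 - 142 = -23983/28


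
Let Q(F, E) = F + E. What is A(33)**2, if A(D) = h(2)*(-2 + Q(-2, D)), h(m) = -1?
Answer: 841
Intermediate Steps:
Q(F, E) = E + F
A(D) = 4 - D (A(D) = -(-2 + (D - 2)) = -(-2 + (-2 + D)) = -(-4 + D) = 4 - D)
A(33)**2 = (4 - 1*33)**2 = (4 - 33)**2 = (-29)**2 = 841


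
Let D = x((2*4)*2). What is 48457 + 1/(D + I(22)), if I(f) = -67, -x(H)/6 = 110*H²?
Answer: 8190541338/169027 ≈ 48457.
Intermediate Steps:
x(H) = -660*H²
D = -168960 (D = -660*((2*4)*2)² = -660*(8*2)² = -660*16² = -660*256 = -168960)
48457 + 1/(D + I(22)) = 48457 + 1/(-168960 - 67) = 48457 + 1/(-169027) = 48457 - 1/169027 = 8190541338/169027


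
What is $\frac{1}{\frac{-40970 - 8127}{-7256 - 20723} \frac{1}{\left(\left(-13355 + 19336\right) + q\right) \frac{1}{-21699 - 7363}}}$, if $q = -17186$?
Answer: $\frac{313504695}{1426857014} \approx 0.21972$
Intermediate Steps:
$\frac{1}{\frac{-40970 - 8127}{-7256 - 20723} \frac{1}{\left(\left(-13355 + 19336\right) + q\right) \frac{1}{-21699 - 7363}}} = \frac{1}{\frac{-40970 - 8127}{-7256 - 20723} \frac{1}{\left(\left(-13355 + 19336\right) - 17186\right) \frac{1}{-21699 - 7363}}} = \frac{1}{- \frac{49097}{-27979} \frac{1}{\left(5981 - 17186\right) \frac{1}{-29062}}} = \frac{1}{\left(-49097\right) \left(- \frac{1}{27979}\right) \frac{1}{\left(-11205\right) \left(- \frac{1}{29062}\right)}} = \frac{1}{\frac{49097}{27979} \frac{1}{\frac{11205}{29062}}} = \frac{1}{\frac{49097}{27979} \cdot \frac{29062}{11205}} = \frac{1}{\frac{1426857014}{313504695}} = \frac{313504695}{1426857014}$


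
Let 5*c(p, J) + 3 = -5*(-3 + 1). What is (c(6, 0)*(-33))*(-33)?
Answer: 7623/5 ≈ 1524.6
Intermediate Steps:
c(p, J) = 7/5 (c(p, J) = -3/5 + (-5*(-3 + 1))/5 = -3/5 + (-5*(-2))/5 = -3/5 + (1/5)*10 = -3/5 + 2 = 7/5)
(c(6, 0)*(-33))*(-33) = ((7/5)*(-33))*(-33) = -231/5*(-33) = 7623/5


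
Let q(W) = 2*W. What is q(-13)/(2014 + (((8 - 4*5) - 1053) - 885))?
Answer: -13/32 ≈ -0.40625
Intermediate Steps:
q(-13)/(2014 + (((8 - 4*5) - 1053) - 885)) = (2*(-13))/(2014 + (((8 - 4*5) - 1053) - 885)) = -26/(2014 + (((8 - 20) - 1053) - 885)) = -26/(2014 + ((-12 - 1053) - 885)) = -26/(2014 + (-1065 - 885)) = -26/(2014 - 1950) = -26/64 = -26*1/64 = -13/32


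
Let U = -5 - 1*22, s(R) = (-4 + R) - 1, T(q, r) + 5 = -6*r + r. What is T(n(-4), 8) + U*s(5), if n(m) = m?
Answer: -45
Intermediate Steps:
T(q, r) = -5 - 5*r (T(q, r) = -5 + (-6*r + r) = -5 - 5*r)
s(R) = -5 + R
U = -27 (U = -5 - 22 = -27)
T(n(-4), 8) + U*s(5) = (-5 - 5*8) - 27*(-5 + 5) = (-5 - 40) - 27*0 = -45 + 0 = -45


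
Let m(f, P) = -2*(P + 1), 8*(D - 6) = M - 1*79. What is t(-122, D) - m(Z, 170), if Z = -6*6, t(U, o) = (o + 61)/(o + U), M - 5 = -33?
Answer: 117847/345 ≈ 341.59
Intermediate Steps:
M = -28 (M = 5 - 33 = -28)
D = -59/8 (D = 6 + (-28 - 1*79)/8 = 6 + (-28 - 79)/8 = 6 + (1/8)*(-107) = 6 - 107/8 = -59/8 ≈ -7.3750)
t(U, o) = (61 + o)/(U + o)
Z = -36
m(f, P) = -2 - 2*P (m(f, P) = -2*(1 + P) = -2 - 2*P)
t(-122, D) - m(Z, 170) = (61 - 59/8)/(-122 - 59/8) - (-2 - 2*170) = (429/8)/(-1035/8) - (-2 - 340) = -8/1035*429/8 - 1*(-342) = -143/345 + 342 = 117847/345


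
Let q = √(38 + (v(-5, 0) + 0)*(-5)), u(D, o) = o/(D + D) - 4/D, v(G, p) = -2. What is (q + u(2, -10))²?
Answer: 273/4 - 36*√3 ≈ 5.8962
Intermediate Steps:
u(D, o) = -4/D + o/(2*D) (u(D, o) = o/((2*D)) - 4/D = o*(1/(2*D)) - 4/D = o/(2*D) - 4/D = -4/D + o/(2*D))
q = 4*√3 (q = √(38 + (-2 + 0)*(-5)) = √(38 - 2*(-5)) = √(38 + 10) = √48 = 4*√3 ≈ 6.9282)
(q + u(2, -10))² = (4*√3 + (½)*(-8 - 10)/2)² = (4*√3 + (½)*(½)*(-18))² = (4*√3 - 9/2)² = (-9/2 + 4*√3)²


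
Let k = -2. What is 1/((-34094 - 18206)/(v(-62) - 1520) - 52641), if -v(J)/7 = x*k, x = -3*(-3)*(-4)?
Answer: -506/26623271 ≈ -1.9006e-5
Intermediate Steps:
x = -36 (x = 9*(-4) = -36)
v(J) = -504 (v(J) = -(-252)*(-2) = -7*72 = -504)
1/((-34094 - 18206)/(v(-62) - 1520) - 52641) = 1/((-34094 - 18206)/(-504 - 1520) - 52641) = 1/(-52300/(-2024) - 52641) = 1/(-52300*(-1/2024) - 52641) = 1/(13075/506 - 52641) = 1/(-26623271/506) = -506/26623271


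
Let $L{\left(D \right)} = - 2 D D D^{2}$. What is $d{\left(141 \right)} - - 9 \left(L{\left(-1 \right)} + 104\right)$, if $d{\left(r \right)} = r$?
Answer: $1059$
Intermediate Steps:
$L{\left(D \right)} = - 2 D^{4}$ ($L{\left(D \right)} = - 2 D^{2} D^{2} = - 2 D^{4}$)
$d{\left(141 \right)} - - 9 \left(L{\left(-1 \right)} + 104\right) = 141 - - 9 \left(- 2 \left(-1\right)^{4} + 104\right) = 141 - - 9 \left(\left(-2\right) 1 + 104\right) = 141 - - 9 \left(-2 + 104\right) = 141 - \left(-9\right) 102 = 141 - -918 = 141 + 918 = 1059$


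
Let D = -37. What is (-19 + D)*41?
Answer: -2296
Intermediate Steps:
(-19 + D)*41 = (-19 - 37)*41 = -56*41 = -2296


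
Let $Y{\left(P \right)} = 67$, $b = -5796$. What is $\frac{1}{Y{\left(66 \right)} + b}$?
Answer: $- \frac{1}{5729} \approx -0.00017455$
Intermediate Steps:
$\frac{1}{Y{\left(66 \right)} + b} = \frac{1}{67 - 5796} = \frac{1}{-5729} = - \frac{1}{5729}$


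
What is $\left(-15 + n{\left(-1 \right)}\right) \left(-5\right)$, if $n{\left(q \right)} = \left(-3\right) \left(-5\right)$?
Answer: $0$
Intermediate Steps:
$n{\left(q \right)} = 15$
$\left(-15 + n{\left(-1 \right)}\right) \left(-5\right) = \left(-15 + 15\right) \left(-5\right) = 0 \left(-5\right) = 0$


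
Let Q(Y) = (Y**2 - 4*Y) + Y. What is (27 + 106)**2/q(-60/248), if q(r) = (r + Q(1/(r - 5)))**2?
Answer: 758612692764062500/5768897833609 ≈ 1.3150e+5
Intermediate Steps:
Q(Y) = Y**2 - 3*Y
q(r) = (r + (-3 + 1/(-5 + r))/(-5 + r))**2 (q(r) = (r + (-3 + 1/(r - 5))/(r - 5))**2 = (r + (-3 + 1/(-5 + r))/(-5 + r))**2)
(27 + 106)**2/q(-60/248) = (27 + 106)**2/(((16 - (-180)/248 + (-60/248)*(-5 - 60/248)**2)**2/(-5 - 60/248)**4)) = 133**2/(((16 - (-180)/248 + (-60*1/248)*(-5 - 60*1/248)**2)**2/(-5 - 60*1/248)**4)) = 17689/(((16 - 3*(-15/62) - 15*(-5 - 15/62)**2/62)**2/(-5 - 15/62)**4)) = 17689/(((16 + 45/62 - 15*(-325/62)**2/62)**2/(-325/62)**4)) = 17689/((14776336*(16 + 45/62 - 15/62*105625/3844)**2/11156640625)) = 17689/((14776336*(16 + 45/62 - 1584375/238328)**2/11156640625)) = 17689/((14776336*(2401853/238328)**2/11156640625)) = 17689/(((14776336/11156640625)*(5768897833609/56800235584))) = 17689/(5768897833609/42886126562500) = 17689*(42886126562500/5768897833609) = 758612692764062500/5768897833609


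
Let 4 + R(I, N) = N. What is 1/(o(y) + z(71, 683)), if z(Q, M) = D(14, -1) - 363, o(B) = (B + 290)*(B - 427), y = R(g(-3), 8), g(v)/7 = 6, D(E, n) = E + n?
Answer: -1/124712 ≈ -8.0185e-6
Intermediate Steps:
g(v) = 42 (g(v) = 7*6 = 42)
R(I, N) = -4 + N
y = 4 (y = -4 + 8 = 4)
o(B) = (-427 + B)*(290 + B) (o(B) = (290 + B)*(-427 + B) = (-427 + B)*(290 + B))
z(Q, M) = -350 (z(Q, M) = (14 - 1) - 363 = 13 - 363 = -350)
1/(o(y) + z(71, 683)) = 1/((-123830 + 4² - 137*4) - 350) = 1/((-123830 + 16 - 548) - 350) = 1/(-124362 - 350) = 1/(-124712) = -1/124712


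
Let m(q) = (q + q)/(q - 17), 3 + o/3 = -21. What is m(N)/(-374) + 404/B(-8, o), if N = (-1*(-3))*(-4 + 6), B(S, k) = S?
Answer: -207745/4114 ≈ -50.497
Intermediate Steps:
o = -72 (o = -9 + 3*(-21) = -9 - 63 = -72)
N = 6 (N = 3*2 = 6)
m(q) = 2*q/(-17 + q) (m(q) = (2*q)/(-17 + q) = 2*q/(-17 + q))
m(N)/(-374) + 404/B(-8, o) = (2*6/(-17 + 6))/(-374) + 404/(-8) = (2*6/(-11))*(-1/374) + 404*(-⅛) = (2*6*(-1/11))*(-1/374) - 101/2 = -12/11*(-1/374) - 101/2 = 6/2057 - 101/2 = -207745/4114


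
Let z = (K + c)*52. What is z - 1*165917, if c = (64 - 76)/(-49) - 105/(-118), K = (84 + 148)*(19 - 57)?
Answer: -1804822373/2891 ≈ -6.2429e+5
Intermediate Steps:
K = -8816 (K = 232*(-38) = -8816)
c = 6561/5782 (c = -12*(-1/49) - 105*(-1/118) = 12/49 + 105/118 = 6561/5782 ≈ 1.1347)
z = -1325156326/2891 (z = (-8816 + 6561/5782)*52 = -50967551/5782*52 = -1325156326/2891 ≈ -4.5837e+5)
z - 1*165917 = -1325156326/2891 - 1*165917 = -1325156326/2891 - 165917 = -1804822373/2891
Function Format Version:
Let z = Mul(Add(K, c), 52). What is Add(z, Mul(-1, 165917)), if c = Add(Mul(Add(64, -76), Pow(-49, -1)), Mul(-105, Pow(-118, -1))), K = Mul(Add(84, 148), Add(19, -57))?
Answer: Rational(-1804822373, 2891) ≈ -6.2429e+5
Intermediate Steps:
K = -8816 (K = Mul(232, -38) = -8816)
c = Rational(6561, 5782) (c = Add(Mul(-12, Rational(-1, 49)), Mul(-105, Rational(-1, 118))) = Add(Rational(12, 49), Rational(105, 118)) = Rational(6561, 5782) ≈ 1.1347)
z = Rational(-1325156326, 2891) (z = Mul(Add(-8816, Rational(6561, 5782)), 52) = Mul(Rational(-50967551, 5782), 52) = Rational(-1325156326, 2891) ≈ -4.5837e+5)
Add(z, Mul(-1, 165917)) = Add(Rational(-1325156326, 2891), Mul(-1, 165917)) = Add(Rational(-1325156326, 2891), -165917) = Rational(-1804822373, 2891)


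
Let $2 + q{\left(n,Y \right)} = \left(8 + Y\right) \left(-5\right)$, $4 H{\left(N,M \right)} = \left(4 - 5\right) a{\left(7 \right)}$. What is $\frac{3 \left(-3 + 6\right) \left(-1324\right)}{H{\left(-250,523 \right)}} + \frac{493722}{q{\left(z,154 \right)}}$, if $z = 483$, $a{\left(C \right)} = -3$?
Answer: $- \frac{6697389}{406} \approx -16496.0$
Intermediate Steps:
$H{\left(N,M \right)} = \frac{3}{4}$ ($H{\left(N,M \right)} = \frac{\left(4 - 5\right) \left(-3\right)}{4} = \frac{\left(-1\right) \left(-3\right)}{4} = \frac{1}{4} \cdot 3 = \frac{3}{4}$)
$q{\left(n,Y \right)} = -42 - 5 Y$ ($q{\left(n,Y \right)} = -2 + \left(8 + Y\right) \left(-5\right) = -2 - \left(40 + 5 Y\right) = -42 - 5 Y$)
$\frac{3 \left(-3 + 6\right) \left(-1324\right)}{H{\left(-250,523 \right)}} + \frac{493722}{q{\left(z,154 \right)}} = \frac{3 \left(-3 + 6\right) \left(-1324\right)}{\frac{3}{4}} + \frac{493722}{-42 - 770} = 3 \cdot 3 \left(-1324\right) \frac{4}{3} + \frac{493722}{-42 - 770} = 9 \left(-1324\right) \frac{4}{3} + \frac{493722}{-812} = \left(-11916\right) \frac{4}{3} + 493722 \left(- \frac{1}{812}\right) = -15888 - \frac{246861}{406} = - \frac{6697389}{406}$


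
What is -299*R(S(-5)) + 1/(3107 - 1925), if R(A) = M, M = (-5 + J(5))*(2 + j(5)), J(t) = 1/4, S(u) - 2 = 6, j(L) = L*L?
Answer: 90651719/2364 ≈ 38347.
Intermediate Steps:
j(L) = L²
S(u) = 8 (S(u) = 2 + 6 = 8)
J(t) = ¼
M = -513/4 (M = (-5 + ¼)*(2 + 5²) = -19*(2 + 25)/4 = -19/4*27 = -513/4 ≈ -128.25)
R(A) = -513/4
-299*R(S(-5)) + 1/(3107 - 1925) = -299*(-513/4) + 1/(3107 - 1925) = 153387/4 + 1/1182 = 90651719/2364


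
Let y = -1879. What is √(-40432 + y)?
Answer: I*√42311 ≈ 205.7*I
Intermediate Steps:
√(-40432 + y) = √(-40432 - 1879) = √(-42311) = I*√42311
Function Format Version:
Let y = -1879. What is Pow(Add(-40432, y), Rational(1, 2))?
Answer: Mul(I, Pow(42311, Rational(1, 2))) ≈ Mul(205.70, I)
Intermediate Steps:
Pow(Add(-40432, y), Rational(1, 2)) = Pow(Add(-40432, -1879), Rational(1, 2)) = Pow(-42311, Rational(1, 2)) = Mul(I, Pow(42311, Rational(1, 2)))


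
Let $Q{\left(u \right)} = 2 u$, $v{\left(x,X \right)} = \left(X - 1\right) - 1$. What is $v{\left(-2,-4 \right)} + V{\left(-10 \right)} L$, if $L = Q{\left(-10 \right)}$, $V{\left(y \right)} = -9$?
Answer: $174$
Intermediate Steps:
$v{\left(x,X \right)} = -2 + X$ ($v{\left(x,X \right)} = \left(-1 + X\right) - 1 = -2 + X$)
$L = -20$ ($L = 2 \left(-10\right) = -20$)
$v{\left(-2,-4 \right)} + V{\left(-10 \right)} L = \left(-2 - 4\right) - -180 = -6 + 180 = 174$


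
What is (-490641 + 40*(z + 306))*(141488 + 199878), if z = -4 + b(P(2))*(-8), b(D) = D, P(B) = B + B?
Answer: -163801402806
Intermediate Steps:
P(B) = 2*B
z = -36 (z = -4 + (2*2)*(-8) = -4 + 4*(-8) = -4 - 32 = -36)
(-490641 + 40*(z + 306))*(141488 + 199878) = (-490641 + 40*(-36 + 306))*(141488 + 199878) = (-490641 + 40*270)*341366 = (-490641 + 10800)*341366 = -479841*341366 = -163801402806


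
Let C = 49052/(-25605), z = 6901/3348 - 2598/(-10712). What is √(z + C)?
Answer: √1753370338250496810/2125675890 ≈ 0.62293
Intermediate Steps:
z = 5163851/2241486 (z = 6901*(1/3348) - 2598*(-1/10712) = 6901/3348 + 1299/5356 = 5163851/2241486 ≈ 2.3038)
C = -49052/25605 (C = 49052*(-1/25605) = -49052/25605 ≈ -1.9157)
√(z + C) = √(5163851/2241486 - 49052/25605) = √(2474559287/6377027670) = √1753370338250496810/2125675890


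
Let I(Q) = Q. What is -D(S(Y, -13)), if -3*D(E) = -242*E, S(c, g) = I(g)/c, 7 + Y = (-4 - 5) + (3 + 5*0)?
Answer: -242/3 ≈ -80.667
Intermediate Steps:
Y = -13 (Y = -7 + ((-4 - 5) + (3 + 5*0)) = -7 + (-9 + (3 + 0)) = -7 + (-9 + 3) = -7 - 6 = -13)
S(c, g) = g/c
D(E) = 242*E/3 (D(E) = -(-242)*E/3 = 242*E/3)
-D(S(Y, -13)) = -242*(-13/(-13))/3 = -242*(-13*(-1/13))/3 = -242/3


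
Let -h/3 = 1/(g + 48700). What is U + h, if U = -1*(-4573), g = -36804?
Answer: 54400405/11896 ≈ 4573.0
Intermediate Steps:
U = 4573
h = -3/11896 (h = -3/(-36804 + 48700) = -3/11896 ≈ -0.00025219)
U + h = 4573 - 3/11896 = 54400405/11896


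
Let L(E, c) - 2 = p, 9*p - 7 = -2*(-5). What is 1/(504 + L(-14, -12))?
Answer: 9/4571 ≈ 0.0019689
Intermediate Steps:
p = 17/9 (p = 7/9 + (-2*(-5))/9 = 7/9 + (⅑)*10 = 7/9 + 10/9 = 17/9 ≈ 1.8889)
L(E, c) = 35/9 (L(E, c) = 2 + 17/9 = 35/9)
1/(504 + L(-14, -12)) = 1/(504 + 35/9) = 1/(4571/9) = 9/4571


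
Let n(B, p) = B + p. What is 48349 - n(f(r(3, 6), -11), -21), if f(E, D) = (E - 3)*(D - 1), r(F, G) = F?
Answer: 48370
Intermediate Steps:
f(E, D) = (-1 + D)*(-3 + E) (f(E, D) = (-3 + E)*(-1 + D) = (-1 + D)*(-3 + E))
48349 - n(f(r(3, 6), -11), -21) = 48349 - ((3 - 1*3 - 3*(-11) - 11*3) - 21) = 48349 - ((3 - 3 + 33 - 33) - 21) = 48349 - (0 - 21) = 48349 - 1*(-21) = 48349 + 21 = 48370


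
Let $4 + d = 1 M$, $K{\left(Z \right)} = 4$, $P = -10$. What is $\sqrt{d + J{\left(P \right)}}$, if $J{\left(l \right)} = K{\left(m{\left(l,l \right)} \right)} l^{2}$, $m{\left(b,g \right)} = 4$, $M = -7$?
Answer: $\sqrt{389} \approx 19.723$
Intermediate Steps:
$d = -11$ ($d = -4 + 1 \left(-7\right) = -4 - 7 = -11$)
$J{\left(l \right)} = 4 l^{2}$
$\sqrt{d + J{\left(P \right)}} = \sqrt{-11 + 4 \left(-10\right)^{2}} = \sqrt{-11 + 4 \cdot 100} = \sqrt{-11 + 400} = \sqrt{389}$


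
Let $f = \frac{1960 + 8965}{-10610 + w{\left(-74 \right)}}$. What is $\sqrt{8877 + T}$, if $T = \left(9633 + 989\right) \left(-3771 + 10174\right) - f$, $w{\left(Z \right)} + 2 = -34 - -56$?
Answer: $\frac{\sqrt{305139476888562}}{2118} \approx 8247.5$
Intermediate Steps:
$w{\left(Z \right)} = 20$ ($w{\left(Z \right)} = -2 - -22 = -2 + \left(-34 + 56\right) = -2 + 22 = 20$)
$f = - \frac{2185}{2118}$ ($f = \frac{1960 + 8965}{-10610 + 20} = \frac{10925}{-10590} = 10925 \left(- \frac{1}{10590}\right) = - \frac{2185}{2118} \approx -1.0316$)
$T = \frac{144050828773}{2118}$ ($T = \left(9633 + 989\right) \left(-3771 + 10174\right) - - \frac{2185}{2118} = 10622 \cdot 6403 + \frac{2185}{2118} = 68012666 + \frac{2185}{2118} = \frac{144050828773}{2118} \approx 6.8013 \cdot 10^{7}$)
$\sqrt{8877 + T} = \sqrt{8877 + \frac{144050828773}{2118}} = \sqrt{\frac{144069630259}{2118}} = \frac{\sqrt{305139476888562}}{2118}$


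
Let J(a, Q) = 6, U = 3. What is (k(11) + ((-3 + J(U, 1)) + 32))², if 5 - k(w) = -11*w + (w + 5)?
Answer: 21025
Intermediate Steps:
k(w) = 10*w (k(w) = 5 - (-11*w + (w + 5)) = 5 - (-11*w + (5 + w)) = 5 - (5 - 10*w) = 5 + (-5 + 10*w) = 10*w)
(k(11) + ((-3 + J(U, 1)) + 32))² = (10*11 + ((-3 + 6) + 32))² = (110 + (3 + 32))² = (110 + 35)² = 145² = 21025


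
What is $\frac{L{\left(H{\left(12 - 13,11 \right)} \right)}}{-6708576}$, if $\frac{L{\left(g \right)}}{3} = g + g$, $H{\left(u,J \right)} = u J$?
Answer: $\frac{11}{1118096} \approx 9.8382 \cdot 10^{-6}$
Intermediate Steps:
$H{\left(u,J \right)} = J u$
$L{\left(g \right)} = 6 g$ ($L{\left(g \right)} = 3 \left(g + g\right) = 3 \cdot 2 g = 6 g$)
$\frac{L{\left(H{\left(12 - 13,11 \right)} \right)}}{-6708576} = \frac{6 \cdot 11 \left(12 - 13\right)}{-6708576} = 6 \cdot 11 \left(-1\right) \left(- \frac{1}{6708576}\right) = 6 \left(-11\right) \left(- \frac{1}{6708576}\right) = \left(-66\right) \left(- \frac{1}{6708576}\right) = \frac{11}{1118096}$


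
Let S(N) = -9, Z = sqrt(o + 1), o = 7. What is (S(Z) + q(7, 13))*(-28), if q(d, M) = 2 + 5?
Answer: 56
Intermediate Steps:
q(d, M) = 7
Z = 2*sqrt(2) (Z = sqrt(7 + 1) = sqrt(8) = 2*sqrt(2) ≈ 2.8284)
(S(Z) + q(7, 13))*(-28) = (-9 + 7)*(-28) = -2*(-28) = 56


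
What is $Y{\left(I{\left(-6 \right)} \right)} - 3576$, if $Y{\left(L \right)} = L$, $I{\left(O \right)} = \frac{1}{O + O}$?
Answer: $- \frac{42913}{12} \approx -3576.1$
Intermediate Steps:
$I{\left(O \right)} = \frac{1}{2 O}$
$Y{\left(I{\left(-6 \right)} \right)} - 3576 = \frac{1}{2 \left(-6\right)} - 3576 = \frac{1}{2} \left(- \frac{1}{6}\right) - 3576 = - \frac{1}{12} - 3576 = - \frac{42913}{12}$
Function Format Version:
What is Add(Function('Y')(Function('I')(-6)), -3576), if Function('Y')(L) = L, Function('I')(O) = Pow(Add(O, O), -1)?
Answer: Rational(-42913, 12) ≈ -3576.1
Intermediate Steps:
Function('I')(O) = Mul(Rational(1, 2), Pow(O, -1)) (Function('I')(O) = Pow(Mul(2, O), -1) = Mul(Rational(1, 2), Pow(O, -1)))
Add(Function('Y')(Function('I')(-6)), -3576) = Add(Mul(Rational(1, 2), Pow(-6, -1)), -3576) = Add(Mul(Rational(1, 2), Rational(-1, 6)), -3576) = Add(Rational(-1, 12), -3576) = Rational(-42913, 12)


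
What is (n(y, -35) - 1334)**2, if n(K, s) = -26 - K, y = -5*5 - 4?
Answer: 1771561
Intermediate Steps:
y = -29 (y = -25 - 4 = -29)
(n(y, -35) - 1334)**2 = ((-26 - 1*(-29)) - 1334)**2 = ((-26 + 29) - 1334)**2 = (3 - 1334)**2 = (-1331)**2 = 1771561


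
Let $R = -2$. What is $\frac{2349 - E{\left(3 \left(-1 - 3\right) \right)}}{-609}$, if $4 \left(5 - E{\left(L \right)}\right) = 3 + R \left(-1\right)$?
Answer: $- \frac{3127}{812} \approx -3.851$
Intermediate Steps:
$E{\left(L \right)} = \frac{15}{4}$ ($E{\left(L \right)} = 5 - \frac{3 - -2}{4} = 5 - \frac{3 + 2}{4} = 5 - \frac{5}{4} = \frac{15}{4}$)
$\frac{2349 - E{\left(3 \left(-1 - 3\right) \right)}}{-609} = \frac{2349 - \frac{15}{4}}{-609} = \left(2349 - \frac{15}{4}\right) \left(- \frac{1}{609}\right) = \frac{9381}{4} \left(- \frac{1}{609}\right) = - \frac{3127}{812}$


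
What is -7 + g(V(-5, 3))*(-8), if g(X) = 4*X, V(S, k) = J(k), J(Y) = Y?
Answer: -103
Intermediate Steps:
V(S, k) = k
-7 + g(V(-5, 3))*(-8) = -7 + (4*3)*(-8) = -7 + 12*(-8) = -7 - 96 = -103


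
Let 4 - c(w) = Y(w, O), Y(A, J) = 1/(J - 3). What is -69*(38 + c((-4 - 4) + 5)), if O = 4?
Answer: -2829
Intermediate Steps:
Y(A, J) = 1/(-3 + J)
c(w) = 3 (c(w) = 4 - 1/(-3 + 4) = 4 - 1/1 = 4 - 1*1 = 4 - 1 = 3)
-69*(38 + c((-4 - 4) + 5)) = -69*(38 + 3) = -69*41 = -2829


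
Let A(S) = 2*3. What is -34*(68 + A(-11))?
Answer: -2516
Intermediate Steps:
A(S) = 6
-34*(68 + A(-11)) = -34*(68 + 6) = -34*74 = -2516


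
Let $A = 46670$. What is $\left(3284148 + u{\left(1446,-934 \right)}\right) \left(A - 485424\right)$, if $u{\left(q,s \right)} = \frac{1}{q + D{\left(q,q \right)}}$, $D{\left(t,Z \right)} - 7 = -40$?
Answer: $- \frac{2036038430598250}{1413} \approx -1.4409 \cdot 10^{12}$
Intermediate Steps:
$D{\left(t,Z \right)} = -33$ ($D{\left(t,Z \right)} = 7 - 40 = -33$)
$u{\left(q,s \right)} = \frac{1}{-33 + q}$ ($u{\left(q,s \right)} = \frac{1}{q - 33} = \frac{1}{-33 + q}$)
$\left(3284148 + u{\left(1446,-934 \right)}\right) \left(A - 485424\right) = \left(3284148 + \frac{1}{-33 + 1446}\right) \left(46670 - 485424\right) = \left(3284148 + \frac{1}{1413}\right) \left(-438754\right) = \frac{4640501125}{1413} \left(-438754\right) = - \frac{2036038430598250}{1413}$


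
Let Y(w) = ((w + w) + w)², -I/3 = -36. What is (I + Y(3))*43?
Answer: 8127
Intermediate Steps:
I = 108 (I = -3*(-36) = 108)
Y(w) = 9*w² (Y(w) = (2*w + w)² = (3*w)² = 9*w²)
(I + Y(3))*43 = (108 + 9*3²)*43 = (108 + 9*9)*43 = (108 + 81)*43 = 189*43 = 8127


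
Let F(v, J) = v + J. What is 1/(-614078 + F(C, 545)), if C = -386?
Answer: -1/613919 ≈ -1.6289e-6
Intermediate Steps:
F(v, J) = J + v
1/(-614078 + F(C, 545)) = 1/(-614078 + (545 - 386)) = 1/(-614078 + 159) = 1/(-613919) = -1/613919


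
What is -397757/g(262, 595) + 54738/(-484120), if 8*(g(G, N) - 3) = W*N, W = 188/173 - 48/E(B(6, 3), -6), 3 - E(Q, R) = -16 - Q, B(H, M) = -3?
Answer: 7013037351877/2456182820 ≈ 2855.3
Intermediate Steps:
E(Q, R) = 19 + Q (E(Q, R) = 3 - (-16 - Q) = 3 + (16 + Q) = 19 + Q)
W = -331/173 (W = 188/173 - 48/(19 - 3) = 188*(1/173) - 48/16 = 188/173 - 48*1/16 = 188/173 - 3 = -331/173 ≈ -1.9133)
g(G, N) = 3 - 331*N/1384 (g(G, N) = 3 + (-331*N/173)/8 = 3 - 331*N/1384)
-397757/g(262, 595) + 54738/(-484120) = -397757/(3 - 331/1384*595) + 54738/(-484120) = -397757/(3 - 196945/1384) + 54738*(-1/484120) = -397757/(-192793/1384) - 27369/242060 = -397757*(-1384/192793) - 27369/242060 = 550495688/192793 - 27369/242060 = 7013037351877/2456182820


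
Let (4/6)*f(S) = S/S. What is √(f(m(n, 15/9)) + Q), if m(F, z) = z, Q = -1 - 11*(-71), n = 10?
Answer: √3126/2 ≈ 27.955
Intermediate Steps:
Q = 780 (Q = -1 + 781 = 780)
f(S) = 3/2 (f(S) = 3*(S/S)/2 = (3/2)*1 = 3/2)
√(f(m(n, 15/9)) + Q) = √(3/2 + 780) = √(1563/2) = √3126/2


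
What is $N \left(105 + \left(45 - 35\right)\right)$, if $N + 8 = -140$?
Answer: $-17020$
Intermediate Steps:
$N = -148$ ($N = -8 - 140 = -148$)
$N \left(105 + \left(45 - 35\right)\right) = - 148 \left(105 + \left(45 - 35\right)\right) = - 148 \left(105 + 10\right) = \left(-148\right) 115 = -17020$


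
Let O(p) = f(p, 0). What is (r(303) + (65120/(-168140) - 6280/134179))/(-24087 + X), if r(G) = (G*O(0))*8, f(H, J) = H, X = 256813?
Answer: -244841392/131262450503639 ≈ -1.8653e-6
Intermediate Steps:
O(p) = p
r(G) = 0 (r(G) = (G*0)*8 = 0*8 = 0)
(r(303) + (65120/(-168140) - 6280/134179))/(-24087 + X) = (0 + (65120/(-168140) - 6280/134179))/(-24087 + 256813) = (0 + (65120*(-1/168140) - 6280*1/134179))/232726 = (0 + (-3256/8407 - 6280/134179))*(1/232726) = (0 - 489682784/1128042853)*(1/232726) = -489682784/1128042853*1/232726 = -244841392/131262450503639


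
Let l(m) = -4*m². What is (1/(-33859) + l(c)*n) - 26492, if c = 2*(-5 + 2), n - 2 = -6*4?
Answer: -789727317/33859 ≈ -23324.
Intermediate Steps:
n = -22 (n = 2 - 6*4 = 2 - 24 = -22)
c = -6 (c = 2*(-3) = -6)
(1/(-33859) + l(c)*n) - 26492 = (1/(-33859) - 4*(-6)²*(-22)) - 26492 = (-1/33859 - 4*36*(-22)) - 26492 = (-1/33859 - 144*(-22)) - 26492 = (-1/33859 + 3168) - 26492 = 107265311/33859 - 26492 = -789727317/33859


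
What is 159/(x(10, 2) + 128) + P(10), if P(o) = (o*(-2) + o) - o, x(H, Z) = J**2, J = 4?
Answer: -907/48 ≈ -18.896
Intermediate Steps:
x(H, Z) = 16 (x(H, Z) = 4**2 = 16)
P(o) = -2*o (P(o) = (-2*o + o) - o = -o - o = -2*o)
159/(x(10, 2) + 128) + P(10) = 159/(16 + 128) - 2*10 = 159/144 - 20 = (1/144)*159 - 20 = 53/48 - 20 = -907/48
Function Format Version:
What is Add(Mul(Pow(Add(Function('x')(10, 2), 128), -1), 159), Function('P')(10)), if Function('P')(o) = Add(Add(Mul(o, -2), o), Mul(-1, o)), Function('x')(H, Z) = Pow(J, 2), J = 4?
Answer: Rational(-907, 48) ≈ -18.896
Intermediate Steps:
Function('x')(H, Z) = 16 (Function('x')(H, Z) = Pow(4, 2) = 16)
Function('P')(o) = Mul(-2, o) (Function('P')(o) = Add(Add(Mul(-2, o), o), Mul(-1, o)) = Add(Mul(-1, o), Mul(-1, o)) = Mul(-2, o))
Add(Mul(Pow(Add(Function('x')(10, 2), 128), -1), 159), Function('P')(10)) = Add(Mul(Pow(Add(16, 128), -1), 159), Mul(-2, 10)) = Add(Mul(Pow(144, -1), 159), -20) = Add(Mul(Rational(1, 144), 159), -20) = Add(Rational(53, 48), -20) = Rational(-907, 48)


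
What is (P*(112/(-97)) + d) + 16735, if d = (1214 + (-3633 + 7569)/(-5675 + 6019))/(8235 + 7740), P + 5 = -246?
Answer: 1134397864793/66631725 ≈ 17025.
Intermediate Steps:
P = -251 (P = -5 - 246 = -251)
d = 52694/686925 (d = (1214 + 3936/344)/15975 = (1214 + 3936*(1/344))*(1/15975) = (1214 + 492/43)*(1/15975) = (52694/43)*(1/15975) = 52694/686925 ≈ 0.076710)
(P*(112/(-97)) + d) + 16735 = (-28112/(-97) + 52694/686925) + 16735 = (-28112*(-1)/97 + 52694/686925) + 16735 = (-251*(-112/97) + 52694/686925) + 16735 = (28112/97 + 52694/686925) + 16735 = 19315946918/66631725 + 16735 = 1134397864793/66631725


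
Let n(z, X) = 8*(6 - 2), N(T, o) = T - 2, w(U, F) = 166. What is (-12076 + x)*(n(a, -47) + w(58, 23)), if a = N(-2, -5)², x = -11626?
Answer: -4692996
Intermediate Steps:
N(T, o) = -2 + T
a = 16 (a = (-2 - 2)² = (-4)² = 16)
n(z, X) = 32 (n(z, X) = 8*4 = 32)
(-12076 + x)*(n(a, -47) + w(58, 23)) = (-12076 - 11626)*(32 + 166) = -23702*198 = -4692996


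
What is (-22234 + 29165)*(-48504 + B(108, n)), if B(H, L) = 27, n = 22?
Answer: -335994087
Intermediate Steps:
(-22234 + 29165)*(-48504 + B(108, n)) = (-22234 + 29165)*(-48504 + 27) = 6931*(-48477) = -335994087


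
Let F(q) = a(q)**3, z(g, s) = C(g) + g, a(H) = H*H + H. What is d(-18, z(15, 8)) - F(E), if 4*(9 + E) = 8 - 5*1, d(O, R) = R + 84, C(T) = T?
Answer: -876000549/4096 ≈ -2.1387e+5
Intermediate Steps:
a(H) = H + H**2 (a(H) = H**2 + H = H + H**2)
z(g, s) = 2*g (z(g, s) = g + g = 2*g)
d(O, R) = 84 + R
E = -33/4 (E = -9 + (8 - 5*1)/4 = -9 + (8 - 5)/4 = -9 + (1/4)*3 = -9 + 3/4 = -33/4 ≈ -8.2500)
F(q) = q**3*(1 + q)**3 (F(q) = (q*(1 + q))**3 = q**3*(1 + q)**3)
d(-18, z(15, 8)) - F(E) = (84 + 2*15) - (-33/4)**3*(1 - 33/4)**3 = (84 + 30) - (-35937)*(-29/4)**3/64 = 114 - (-35937)*(-24389)/(64*64) = 114 - 1*876467493/4096 = 114 - 876467493/4096 = -876000549/4096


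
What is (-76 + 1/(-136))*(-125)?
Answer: 1292125/136 ≈ 9500.9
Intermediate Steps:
(-76 + 1/(-136))*(-125) = (-76 - 1/136)*(-125) = -10337/136*(-125) = 1292125/136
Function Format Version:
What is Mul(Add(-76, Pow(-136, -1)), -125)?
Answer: Rational(1292125, 136) ≈ 9500.9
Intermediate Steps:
Mul(Add(-76, Pow(-136, -1)), -125) = Mul(Add(-76, Rational(-1, 136)), -125) = Mul(Rational(-10337, 136), -125) = Rational(1292125, 136)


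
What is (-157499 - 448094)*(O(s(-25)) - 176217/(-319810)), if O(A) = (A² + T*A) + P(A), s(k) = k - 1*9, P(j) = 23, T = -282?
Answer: -2085402181933791/319810 ≈ -6.5208e+9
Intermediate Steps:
s(k) = -9 + k (s(k) = k - 9 = -9 + k)
O(A) = 23 + A² - 282*A (O(A) = (A² - 282*A) + 23 = 23 + A² - 282*A)
(-157499 - 448094)*(O(s(-25)) - 176217/(-319810)) = (-157499 - 448094)*((23 + (-9 - 25)² - 282*(-9 - 25)) - 176217/(-319810)) = -605593*((23 + (-34)² - 282*(-34)) - 176217*(-1/319810)) = -605593*((23 + 1156 + 9588) + 176217/319810) = -605593*(10767 + 176217/319810) = -605593*3443570487/319810 = -2085402181933791/319810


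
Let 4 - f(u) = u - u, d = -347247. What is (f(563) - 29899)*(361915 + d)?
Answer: -438499860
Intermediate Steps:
f(u) = 4 (f(u) = 4 - (u - u) = 4 - 1*0 = 4 + 0 = 4)
(f(563) - 29899)*(361915 + d) = (4 - 29899)*(361915 - 347247) = -29895*14668 = -438499860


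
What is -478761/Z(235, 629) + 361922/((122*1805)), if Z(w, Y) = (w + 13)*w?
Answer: -1686702913/256676776 ≈ -6.5713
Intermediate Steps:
Z(w, Y) = w*(13 + w) (Z(w, Y) = (13 + w)*w = w*(13 + w))
-478761/Z(235, 629) + 361922/((122*1805)) = -478761*1/(235*(13 + 235)) + 361922/((122*1805)) = -478761/(235*248) + 361922/220210 = -478761/58280 + 361922*(1/220210) = -478761*1/58280 + 180961/110105 = -478761/58280 + 180961/110105 = -1686702913/256676776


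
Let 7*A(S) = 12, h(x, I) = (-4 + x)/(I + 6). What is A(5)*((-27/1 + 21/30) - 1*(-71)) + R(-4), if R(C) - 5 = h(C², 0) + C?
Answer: 2787/35 ≈ 79.629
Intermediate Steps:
h(x, I) = (-4 + x)/(6 + I)
A(S) = 12/7 (A(S) = (⅐)*12 = 12/7)
R(C) = 13/3 + C + C²/6 (R(C) = 5 + ((-4 + C²)/(6 + 0) + C) = 5 + ((-4 + C²)/6 + C) = 5 + ((-⅔ + C²/6) + C) = 5 + (-⅔ + C + C²/6) = 13/3 + C + C²/6)
A(5)*((-27/1 + 21/30) - 1*(-71)) + R(-4) = 12*((-27/1 + 21/30) - 1*(-71))/7 + (13/3 - 4 + (⅙)*(-4)²) = 12*((-27*1 + 21*(1/30)) + 71)/7 + (13/3 - 4 + (⅙)*16) = 12*((-27 + 7/10) + 71)/7 + (13/3 - 4 + 8/3) = 12*(-263/10 + 71)/7 + 3 = (12/7)*(447/10) + 3 = 2682/35 + 3 = 2787/35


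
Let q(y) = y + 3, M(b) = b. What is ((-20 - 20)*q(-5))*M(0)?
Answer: 0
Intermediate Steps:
q(y) = 3 + y
((-20 - 20)*q(-5))*M(0) = ((-20 - 20)*(3 - 5))*0 = -40*(-2)*0 = 80*0 = 0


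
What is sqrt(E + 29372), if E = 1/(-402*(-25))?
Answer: sqrt(118665817602)/2010 ≈ 171.38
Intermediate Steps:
E = 1/10050 ≈ 9.9503e-5
sqrt(E + 29372) = sqrt(1/10050 + 29372) = sqrt(295188601/10050) = sqrt(118665817602)/2010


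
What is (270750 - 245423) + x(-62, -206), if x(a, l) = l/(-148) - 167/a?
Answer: 29054755/1147 ≈ 25331.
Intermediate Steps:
x(a, l) = -167/a - l/148 (x(a, l) = l*(-1/148) - 167/a = -l/148 - 167/a = -167/a - l/148)
(270750 - 245423) + x(-62, -206) = (270750 - 245423) + (-167/(-62) - 1/148*(-206)) = 25327 + (-167*(-1/62) + 103/74) = 25327 + (167/62 + 103/74) = 25327 + 4686/1147 = 29054755/1147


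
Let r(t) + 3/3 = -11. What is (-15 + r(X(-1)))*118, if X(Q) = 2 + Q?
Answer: -3186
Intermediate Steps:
r(t) = -12 (r(t) = -1 - 11 = -12)
(-15 + r(X(-1)))*118 = (-15 - 12)*118 = -27*118 = -3186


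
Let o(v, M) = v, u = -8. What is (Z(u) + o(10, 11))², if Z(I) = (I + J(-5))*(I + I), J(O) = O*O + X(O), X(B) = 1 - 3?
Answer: 52900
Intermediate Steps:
X(B) = -2
J(O) = -2 + O² (J(O) = O*O - 2 = O² - 2 = -2 + O²)
Z(I) = 2*I*(23 + I) (Z(I) = (I + (-2 + (-5)²))*(I + I) = (I + (-2 + 25))*(2*I) = (I + 23)*(2*I) = (23 + I)*(2*I) = 2*I*(23 + I))
(Z(u) + o(10, 11))² = (2*(-8)*(23 - 8) + 10)² = (2*(-8)*15 + 10)² = (-240 + 10)² = (-230)² = 52900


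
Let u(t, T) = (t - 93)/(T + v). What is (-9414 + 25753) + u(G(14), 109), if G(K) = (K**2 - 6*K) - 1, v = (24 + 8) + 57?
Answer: 179730/11 ≈ 16339.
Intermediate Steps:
v = 89 (v = 32 + 57 = 89)
G(K) = -1 + K**2 - 6*K
u(t, T) = (-93 + t)/(89 + T) (u(t, T) = (t - 93)/(T + 89) = (-93 + t)/(89 + T))
(-9414 + 25753) + u(G(14), 109) = (-9414 + 25753) + (-93 + (-1 + 14**2 - 6*14))/(89 + 109) = 16339 + (-93 + (-1 + 196 - 84))/198 = 16339 + (-93 + 111)/198 = 16339 + (1/198)*18 = 16339 + 1/11 = 179730/11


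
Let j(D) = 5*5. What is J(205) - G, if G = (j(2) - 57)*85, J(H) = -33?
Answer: 2687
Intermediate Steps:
j(D) = 25
G = -2720 (G = (25 - 57)*85 = -32*85 = -2720)
J(205) - G = -33 - 1*(-2720) = -33 + 2720 = 2687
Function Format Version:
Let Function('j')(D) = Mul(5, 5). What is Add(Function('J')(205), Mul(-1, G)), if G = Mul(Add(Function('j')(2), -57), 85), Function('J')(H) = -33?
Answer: 2687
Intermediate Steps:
Function('j')(D) = 25
G = -2720 (G = Mul(Add(25, -57), 85) = Mul(-32, 85) = -2720)
Add(Function('J')(205), Mul(-1, G)) = Add(-33, Mul(-1, -2720)) = Add(-33, 2720) = 2687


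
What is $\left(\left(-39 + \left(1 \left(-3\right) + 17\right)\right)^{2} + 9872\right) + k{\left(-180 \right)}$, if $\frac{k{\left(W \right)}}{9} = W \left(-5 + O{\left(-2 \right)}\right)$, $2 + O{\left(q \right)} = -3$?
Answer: $26697$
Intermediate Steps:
$O{\left(q \right)} = -5$ ($O{\left(q \right)} = -2 - 3 = -5$)
$k{\left(W \right)} = - 90 W$ ($k{\left(W \right)} = 9 W \left(-5 - 5\right) = 9 W \left(-10\right) = 9 \left(- 10 W\right) = - 90 W$)
$\left(\left(-39 + \left(1 \left(-3\right) + 17\right)\right)^{2} + 9872\right) + k{\left(-180 \right)} = \left(\left(-39 + \left(1 \left(-3\right) + 17\right)\right)^{2} + 9872\right) - -16200 = \left(\left(-39 + \left(-3 + 17\right)\right)^{2} + 9872\right) + 16200 = \left(\left(-39 + 14\right)^{2} + 9872\right) + 16200 = \left(\left(-25\right)^{2} + 9872\right) + 16200 = \left(625 + 9872\right) + 16200 = 10497 + 16200 = 26697$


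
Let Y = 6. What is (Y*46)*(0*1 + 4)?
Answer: 1104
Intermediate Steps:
(Y*46)*(0*1 + 4) = (6*46)*(0*1 + 4) = 276*(0 + 4) = 276*4 = 1104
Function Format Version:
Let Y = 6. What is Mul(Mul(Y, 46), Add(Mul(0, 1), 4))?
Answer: 1104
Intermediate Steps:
Mul(Mul(Y, 46), Add(Mul(0, 1), 4)) = Mul(Mul(6, 46), Add(Mul(0, 1), 4)) = Mul(276, Add(0, 4)) = Mul(276, 4) = 1104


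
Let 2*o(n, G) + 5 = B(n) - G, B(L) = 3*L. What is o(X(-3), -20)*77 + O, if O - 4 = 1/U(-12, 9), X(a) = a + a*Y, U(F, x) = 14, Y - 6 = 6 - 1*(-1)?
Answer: -29886/7 ≈ -4269.4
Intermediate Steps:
Y = 13 (Y = 6 + (6 - 1*(-1)) = 6 + (6 + 1) = 6 + 7 = 13)
X(a) = 14*a (X(a) = a + a*13 = a + 13*a = 14*a)
O = 57/14 (O = 4 + 1/14 = 57/14 ≈ 4.0714)
o(n, G) = -5/2 - G/2 + 3*n/2 (o(n, G) = -5/2 + (3*n - G)/2 = -5/2 + (-G + 3*n)/2 = -5/2 + (-G/2 + 3*n/2) = -5/2 - G/2 + 3*n/2)
o(X(-3), -20)*77 + O = (-5/2 - ½*(-20) + 3*(14*(-3))/2)*77 + 57/14 = (-5/2 + 10 + (3/2)*(-42))*77 + 57/14 = (-5/2 + 10 - 63)*77 + 57/14 = -111/2*77 + 57/14 = -8547/2 + 57/14 = -29886/7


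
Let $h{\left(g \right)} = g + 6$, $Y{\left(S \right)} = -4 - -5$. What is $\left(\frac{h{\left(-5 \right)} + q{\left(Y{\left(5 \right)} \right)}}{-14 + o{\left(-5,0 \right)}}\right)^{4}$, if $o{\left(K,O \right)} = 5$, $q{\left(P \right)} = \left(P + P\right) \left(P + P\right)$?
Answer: $\frac{625}{6561} \approx 0.09526$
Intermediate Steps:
$Y{\left(S \right)} = 1$ ($Y{\left(S \right)} = -4 + 5 = 1$)
$q{\left(P \right)} = 4 P^{2}$ ($q{\left(P \right)} = 2 P 2 P = 4 P^{2}$)
$h{\left(g \right)} = 6 + g$
$\left(\frac{h{\left(-5 \right)} + q{\left(Y{\left(5 \right)} \right)}}{-14 + o{\left(-5,0 \right)}}\right)^{4} = \left(\frac{\left(6 - 5\right) + 4 \cdot 1^{2}}{-14 + 5}\right)^{4} = \left(\frac{1 + 4 \cdot 1}{-9}\right)^{4} = \left(\left(1 + 4\right) \left(- \frac{1}{9}\right)\right)^{4} = \left(5 \left(- \frac{1}{9}\right)\right)^{4} = \left(- \frac{5}{9}\right)^{4} = \frac{625}{6561}$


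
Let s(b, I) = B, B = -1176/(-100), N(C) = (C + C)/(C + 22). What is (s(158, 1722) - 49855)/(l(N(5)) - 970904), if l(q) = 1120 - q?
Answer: 33644187/654604450 ≈ 0.051396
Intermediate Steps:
N(C) = 2*C/(22 + C) (N(C) = (2*C)/(22 + C) = 2*C/(22 + C))
B = 294/25 (B = -1176*(-1/100) = 294/25 ≈ 11.760)
s(b, I) = 294/25
(s(158, 1722) - 49855)/(l(N(5)) - 970904) = (294/25 - 49855)/((1120 - 2*5/(22 + 5)) - 970904) = -1246081/(25*((1120 - 2*5/27) - 970904)) = -1246081/(25*((1120 - 1*10/27) - 970904)) = -1246081/(25*((1120 - 10/27) - 970904)) = -1246081/(25*(30230/27 - 970904)) = -1246081/(25*(-26184178/27)) = -1246081/25*(-27/26184178) = 33644187/654604450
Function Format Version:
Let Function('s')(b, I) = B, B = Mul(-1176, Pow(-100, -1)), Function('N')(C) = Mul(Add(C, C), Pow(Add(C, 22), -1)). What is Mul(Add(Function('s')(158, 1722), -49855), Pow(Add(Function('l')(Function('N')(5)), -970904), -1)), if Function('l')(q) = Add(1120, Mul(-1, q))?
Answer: Rational(33644187, 654604450) ≈ 0.051396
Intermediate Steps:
Function('N')(C) = Mul(2, C, Pow(Add(22, C), -1)) (Function('N')(C) = Mul(Mul(2, C), Pow(Add(22, C), -1)) = Mul(2, C, Pow(Add(22, C), -1)))
B = Rational(294, 25) (B = Mul(-1176, Rational(-1, 100)) = Rational(294, 25) ≈ 11.760)
Function('s')(b, I) = Rational(294, 25)
Mul(Add(Function('s')(158, 1722), -49855), Pow(Add(Function('l')(Function('N')(5)), -970904), -1)) = Mul(Add(Rational(294, 25), -49855), Pow(Add(Add(1120, Mul(-1, Mul(2, 5, Pow(Add(22, 5), -1)))), -970904), -1)) = Mul(Rational(-1246081, 25), Pow(Add(Add(1120, Mul(-1, Mul(2, 5, Pow(27, -1)))), -970904), -1)) = Mul(Rational(-1246081, 25), Pow(Add(Add(1120, Mul(-1, Mul(2, 5, Rational(1, 27)))), -970904), -1)) = Mul(Rational(-1246081, 25), Pow(Add(Add(1120, Mul(-1, Rational(10, 27))), -970904), -1)) = Mul(Rational(-1246081, 25), Pow(Add(Add(1120, Rational(-10, 27)), -970904), -1)) = Mul(Rational(-1246081, 25), Pow(Add(Rational(30230, 27), -970904), -1)) = Mul(Rational(-1246081, 25), Pow(Rational(-26184178, 27), -1)) = Mul(Rational(-1246081, 25), Rational(-27, 26184178)) = Rational(33644187, 654604450)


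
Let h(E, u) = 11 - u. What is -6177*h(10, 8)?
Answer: -18531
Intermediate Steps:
-6177*h(10, 8) = -6177*(11 - 1*8) = -6177*(11 - 8) = -6177*3 = -18531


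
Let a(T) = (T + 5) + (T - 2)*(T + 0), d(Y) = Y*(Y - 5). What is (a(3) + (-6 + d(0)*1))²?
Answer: 25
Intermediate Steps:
d(Y) = Y*(-5 + Y)
a(T) = 5 + T + T*(-2 + T) (a(T) = (5 + T) + (-2 + T)*T = (5 + T) + T*(-2 + T) = 5 + T + T*(-2 + T))
(a(3) + (-6 + d(0)*1))² = ((5 + 3² - 1*3) + (-6 + (0*(-5 + 0))*1))² = ((5 + 9 - 3) + (-6 + (0*(-5))*1))² = (11 + (-6 + 0*1))² = (11 + (-6 + 0))² = (11 - 6)² = 5² = 25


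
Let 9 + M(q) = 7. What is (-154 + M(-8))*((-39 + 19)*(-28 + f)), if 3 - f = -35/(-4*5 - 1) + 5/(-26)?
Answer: -82600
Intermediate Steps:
M(q) = -2 (M(q) = -9 + 7 = -2)
f = 119/78 (f = 3 - (-35/(-4*5 - 1) + 5/(-26)) = 3 - (-35/(-20 - 1) + 5*(-1/26)) = 3 - (-35/(-21) - 5/26) = 3 - (-35*(-1/21) - 5/26) = 3 - (5/3 - 5/26) = 3 - 1*115/78 = 3 - 115/78 = 119/78 ≈ 1.5256)
(-154 + M(-8))*((-39 + 19)*(-28 + f)) = (-154 - 2)*((-39 + 19)*(-28 + 119/78)) = -(-3120)*(-2065)/78 = -156*20650/39 = -82600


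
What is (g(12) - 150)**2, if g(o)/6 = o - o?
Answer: 22500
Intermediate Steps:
g(o) = 0 (g(o) = 6*(o - o) = 6*0 = 0)
(g(12) - 150)**2 = (0 - 150)**2 = (-150)**2 = 22500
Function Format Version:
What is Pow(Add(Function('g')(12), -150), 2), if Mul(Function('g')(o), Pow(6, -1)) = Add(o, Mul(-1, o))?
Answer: 22500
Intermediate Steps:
Function('g')(o) = 0 (Function('g')(o) = Mul(6, Add(o, Mul(-1, o))) = Mul(6, 0) = 0)
Pow(Add(Function('g')(12), -150), 2) = Pow(Add(0, -150), 2) = Pow(-150, 2) = 22500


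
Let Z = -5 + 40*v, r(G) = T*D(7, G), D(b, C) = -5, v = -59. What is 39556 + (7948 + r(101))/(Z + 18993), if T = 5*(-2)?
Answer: 328872583/8314 ≈ 39557.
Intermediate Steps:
T = -10
r(G) = 50 (r(G) = -10*(-5) = 50)
Z = -2365 (Z = -5 + 40*(-59) = -5 - 2360 = -2365)
39556 + (7948 + r(101))/(Z + 18993) = 39556 + (7948 + 50)/(-2365 + 18993) = 39556 + 7998/16628 = 39556 + 7998*(1/16628) = 39556 + 3999/8314 = 328872583/8314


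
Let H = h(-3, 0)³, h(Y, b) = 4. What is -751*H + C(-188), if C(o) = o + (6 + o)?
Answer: -48434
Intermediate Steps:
C(o) = 6 + 2*o
H = 64 (H = 4³ = 64)
-751*H + C(-188) = -751*64 + (6 + 2*(-188)) = -48064 + (6 - 376) = -48064 - 370 = -48434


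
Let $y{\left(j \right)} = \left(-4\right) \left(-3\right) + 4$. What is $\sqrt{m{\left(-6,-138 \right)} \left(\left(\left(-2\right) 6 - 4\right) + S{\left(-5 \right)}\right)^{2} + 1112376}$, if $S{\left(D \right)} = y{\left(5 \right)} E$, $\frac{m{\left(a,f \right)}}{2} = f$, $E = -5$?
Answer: $2 i \sqrt{357810} \approx 1196.3 i$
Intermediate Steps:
$m{\left(a,f \right)} = 2 f$
$y{\left(j \right)} = 16$ ($y{\left(j \right)} = 12 + 4 = 16$)
$S{\left(D \right)} = -80$ ($S{\left(D \right)} = 16 \left(-5\right) = -80$)
$\sqrt{m{\left(-6,-138 \right)} \left(\left(\left(-2\right) 6 - 4\right) + S{\left(-5 \right)}\right)^{2} + 1112376} = \sqrt{2 \left(-138\right) \left(\left(\left(-2\right) 6 - 4\right) - 80\right)^{2} + 1112376} = \sqrt{- 276 \left(\left(-12 - 4\right) - 80\right)^{2} + 1112376} = \sqrt{- 276 \left(-16 - 80\right)^{2} + 1112376} = \sqrt{- 276 \left(-96\right)^{2} + 1112376} = \sqrt{\left(-276\right) 9216 + 1112376} = \sqrt{-2543616 + 1112376} = \sqrt{-1431240} = 2 i \sqrt{357810}$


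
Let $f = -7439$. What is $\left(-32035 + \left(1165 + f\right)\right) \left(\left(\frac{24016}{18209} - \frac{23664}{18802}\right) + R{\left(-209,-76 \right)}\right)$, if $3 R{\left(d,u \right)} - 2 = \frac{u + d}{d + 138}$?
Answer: $- \frac{169673708888839}{2144819901} \approx -79109.0$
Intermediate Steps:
$R{\left(d,u \right)} = \frac{2}{3} + \frac{d + u}{3 \left(138 + d\right)}$ ($R{\left(d,u \right)} = \frac{2}{3} + \frac{\left(u + d\right) \frac{1}{d + 138}}{3} = \frac{2}{3} + \frac{\left(d + u\right) \frac{1}{138 + d}}{3} = \frac{2}{3} + \frac{\frac{1}{138 + d} \left(d + u\right)}{3} = \frac{2}{3} + \frac{d + u}{3 \left(138 + d\right)}$)
$\left(-32035 + \left(1165 + f\right)\right) \left(\left(\frac{24016}{18209} - \frac{23664}{18802}\right) + R{\left(-209,-76 \right)}\right) = \left(-32035 + \left(1165 - 7439\right)\right) \left(\left(\frac{24016}{18209} - \frac{23664}{18802}\right) + \frac{92 - 209 + \frac{1}{3} \left(-76\right)}{138 - 209}\right) = \left(-32035 - 6274\right) \left(\left(24016 \cdot \frac{1}{18209} - \frac{696}{553}\right) + \frac{92 - 209 - \frac{76}{3}}{-71}\right) = - 38309 \left(\left(\frac{24016}{18209} - \frac{696}{553}\right) - - \frac{427}{213}\right) = - 38309 \left(\frac{607384}{10069577} + \frac{427}{213}\right) = \left(-38309\right) \frac{4429082171}{2144819901} = - \frac{169673708888839}{2144819901}$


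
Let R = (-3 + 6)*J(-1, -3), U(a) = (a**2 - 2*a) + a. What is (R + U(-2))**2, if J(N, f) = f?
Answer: 9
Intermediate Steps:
U(a) = a**2 - a
R = -9 (R = (-3 + 6)*(-3) = 3*(-3) = -9)
(R + U(-2))**2 = (-9 - 2*(-1 - 2))**2 = (-9 - 2*(-3))**2 = (-9 + 6)**2 = (-3)**2 = 9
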